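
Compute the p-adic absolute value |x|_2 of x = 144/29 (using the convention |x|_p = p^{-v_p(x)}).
|144/29|_2 = 1/16

Step 1 — compute v_2(x) by factoring powers of 2 out of the numerator and denominator: v_2(144/29) = 4. Step 2 — apply |x|_p = p^{-v_p(x)} = 2^{-4} = 1/16.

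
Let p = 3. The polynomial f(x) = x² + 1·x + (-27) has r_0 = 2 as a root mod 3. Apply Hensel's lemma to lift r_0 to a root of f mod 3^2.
r_1 = 8 (mod 9)

Hensel: r_{i+1} = r_i − f(r_i)·(f′(r_i))^{-1} mod 3^{i+2}, f′(x) = 2x + 1. Iterate:
  r_0 = 2 (mod 3)
  r_1 = 8 (mod 9)
Final: r = 8 satisfies f(r) ≡ 0 mod 3^2.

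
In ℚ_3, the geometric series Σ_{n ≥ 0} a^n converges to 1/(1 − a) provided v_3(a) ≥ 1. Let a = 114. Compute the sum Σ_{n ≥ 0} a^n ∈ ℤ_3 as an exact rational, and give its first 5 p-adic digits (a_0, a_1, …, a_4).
Σ a^n = 1/(1 − a) = -1/113;  first 5 digits = (1, 2, 1, 1, 0)

v_3(a) = 1 ≥ 1, so the series converges in ℤ_3 to 1/(1 − a) = 1/(1 − 114) = -1/113. Expand this rational in ℤ_3: compute digits iteratively via d_i = x_i mod 3, x_{i+1} = (x_i − d_i)/3. The first 5 digits are (1, 2, 1, 1, 0).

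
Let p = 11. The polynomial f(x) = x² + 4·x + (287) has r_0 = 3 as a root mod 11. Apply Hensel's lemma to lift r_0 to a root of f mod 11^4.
r_3 = 5393 (mod 14641)

Hensel: r_{i+1} = r_i − f(r_i)·(f′(r_i))^{-1} mod 11^{i+2}, f′(x) = 2x + 4. Iterate:
  r_0 = 3 (mod 11)
  r_1 = 69 (mod 121)
  r_2 = 69 (mod 1331)
  r_3 = 5393 (mod 14641)
Final: r = 5393 satisfies f(r) ≡ 0 mod 11^4.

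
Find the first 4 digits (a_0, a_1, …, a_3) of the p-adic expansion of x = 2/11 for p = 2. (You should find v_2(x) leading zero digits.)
(a_0, …, a_3) = (0, 1, 1, 0)

v_2(2/11) = 1, so a_0 = ... = a_0 = 0. Factor out: x = 2^1 · u with u = 1/11 a unit in ℤ_2. Expand u iteratively via a_{v+i} = u_i mod 2, u_{i+1} = (u_i − a_{v+i})/2:
  u_0 = 1/11;  a_1 = 1;  u_1 = (u_0 − 1)/2 = -5/11
  u_1 = -5/11;  a_2 = 1;  u_2 = (u_1 − 1)/2 = -8/11
  u_2 = -8/11;  a_3 = 0;  u_3 = (u_2 − 0)/2 = -4/11
Digits: (0, 1, 1, 0).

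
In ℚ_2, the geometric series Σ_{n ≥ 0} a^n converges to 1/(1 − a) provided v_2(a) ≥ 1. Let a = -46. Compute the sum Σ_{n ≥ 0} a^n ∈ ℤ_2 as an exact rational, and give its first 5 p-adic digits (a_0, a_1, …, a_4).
Σ a^n = 1/(1 − a) = 1/47;  first 5 digits = (1, 1, 1, 1, 0)

v_2(a) = 1 ≥ 1, so the series converges in ℤ_2 to 1/(1 − a) = 1/(1 − (-46)) = 1/47. Expand this rational in ℤ_2: compute digits iteratively via d_i = x_i mod 2, x_{i+1} = (x_i − d_i)/2. The first 5 digits are (1, 1, 1, 1, 0).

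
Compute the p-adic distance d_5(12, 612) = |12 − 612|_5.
d_5(12, 612) = 1/25

Step 1 — x − y = 12 − 612 = -600. Step 2 — v_5(-600) = 2 (factor: -600 = −(5^2 · 24); the sign does not affect v_p). Step 3 — |x − y|_5 = 5^{-2} = 1/25.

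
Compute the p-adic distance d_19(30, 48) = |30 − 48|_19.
d_19(30, 48) = 1

Step 1 — x − y = 30 − 48 = -18. Step 2 — v_19(-18) = 0 (factor: -18 = −(19^0 · 18); the sign does not affect v_p). Step 3 — |x − y|_19 = 19^{0} = 1.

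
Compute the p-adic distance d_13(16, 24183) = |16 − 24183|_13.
d_13(16, 24183) = 1/2197

Step 1 — x − y = 16 − 24183 = -24167. Step 2 — v_13(-24167) = 3 (factor: -24167 = −(13^3 · 11); the sign does not affect v_p). Step 3 — |x − y|_13 = 13^{-3} = 1/2197.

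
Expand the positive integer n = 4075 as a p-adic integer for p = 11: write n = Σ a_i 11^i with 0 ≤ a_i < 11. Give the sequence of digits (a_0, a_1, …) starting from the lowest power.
(a_0, a_1, …) = (5, 7, 0, 3)

Repeated division by 11 gives the digits low-to-high: 4075 = 5 + 7·11^1 + 3·11^3. Digit sequence: (5, 7, 0, 3).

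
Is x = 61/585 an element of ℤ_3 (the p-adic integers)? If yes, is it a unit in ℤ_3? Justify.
x ∉ ℤ_3 (v_3(x) = -2 < 0)

ℤ_3 = {x ∈ ℚ_3 : v_3(x) ≥ 0} and ℤ_3^× = {x ∈ ℤ_3 : v_3(x) = 0}. Here v_3(61/585) = v_3(num) − v_3(den) = -2; compare against these criteria.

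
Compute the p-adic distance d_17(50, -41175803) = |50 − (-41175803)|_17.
d_17(50, -41175803) = 1/1419857

Step 1 — x − y = 50 − (-41175803) = 41175853. Step 2 — v_17(41175853) = 5 (factor: 41175853 = (17^5 · 29); the sign does not affect v_p). Step 3 — |x − y|_17 = 17^{-5} = 1/1419857.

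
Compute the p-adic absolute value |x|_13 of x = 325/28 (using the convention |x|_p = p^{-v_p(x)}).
|325/28|_13 = 1/13

Step 1 — compute v_13(x) by factoring powers of 13 out of the numerator and denominator: v_13(325/28) = 1. Step 2 — apply |x|_p = p^{-v_p(x)} = 13^{-1} = 1/13.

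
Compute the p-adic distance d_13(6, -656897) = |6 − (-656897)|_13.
d_13(6, -656897) = 1/28561

Step 1 — x − y = 6 − (-656897) = 656903. Step 2 — v_13(656903) = 4 (factor: 656903 = (13^4 · 23); the sign does not affect v_p). Step 3 — |x − y|_13 = 13^{-4} = 1/28561.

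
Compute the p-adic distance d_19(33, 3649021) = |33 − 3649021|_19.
d_19(33, 3649021) = 1/130321

Step 1 — x − y = 33 − 3649021 = -3648988. Step 2 — v_19(-3648988) = 4 (factor: -3648988 = −(19^4 · 28); the sign does not affect v_p). Step 3 — |x − y|_19 = 19^{-4} = 1/130321.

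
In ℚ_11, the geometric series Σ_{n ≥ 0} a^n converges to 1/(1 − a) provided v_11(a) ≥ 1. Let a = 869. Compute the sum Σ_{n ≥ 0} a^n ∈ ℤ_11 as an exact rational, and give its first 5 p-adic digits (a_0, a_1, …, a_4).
Σ a^n = 1/(1 − a) = -1/868;  first 5 digits = (1, 2, 0, 4, 9)

v_11(a) = 1 ≥ 1, so the series converges in ℤ_11 to 1/(1 − a) = 1/(1 − 869) = -1/868. Expand this rational in ℤ_11: compute digits iteratively via d_i = x_i mod 11, x_{i+1} = (x_i − d_i)/11. The first 5 digits are (1, 2, 0, 4, 9).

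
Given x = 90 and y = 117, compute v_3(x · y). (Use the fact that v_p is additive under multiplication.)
v_3(10530) = 4

v_p(x) = 2 (factor: 90 = 3^2 · 10); v_p(y) = 2 (factor: 117 = 3^2 · 13). Additivity: v_p(xy) = v_p(x) + v_p(y) = 2 + 2 = 4. (Direct check: xy = 10530 = 3^4 · (130).)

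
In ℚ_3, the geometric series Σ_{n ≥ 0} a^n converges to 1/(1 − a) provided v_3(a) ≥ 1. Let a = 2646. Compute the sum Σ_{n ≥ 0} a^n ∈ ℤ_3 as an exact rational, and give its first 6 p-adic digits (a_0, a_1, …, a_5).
Σ a^n = 1/(1 − a) = -1/2645;  first 6 digits = (1, 0, 0, 2, 2, 1)

v_3(a) = 3 ≥ 1, so the series converges in ℤ_3 to 1/(1 − a) = 1/(1 − 2646) = -1/2645. Expand this rational in ℤ_3: compute digits iteratively via d_i = x_i mod 3, x_{i+1} = (x_i − d_i)/3. The first 6 digits are (1, 0, 0, 2, 2, 1).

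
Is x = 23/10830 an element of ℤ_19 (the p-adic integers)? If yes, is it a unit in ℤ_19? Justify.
x ∉ ℤ_19 (v_19(x) = -2 < 0)

ℤ_19 = {x ∈ ℚ_19 : v_19(x) ≥ 0} and ℤ_19^× = {x ∈ ℤ_19 : v_19(x) = 0}. Here v_19(23/10830) = v_19(num) − v_19(den) = -2; compare against these criteria.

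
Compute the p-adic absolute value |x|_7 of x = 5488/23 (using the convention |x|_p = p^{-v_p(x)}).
|5488/23|_7 = 1/343

Step 1 — compute v_7(x) by factoring powers of 7 out of the numerator and denominator: v_7(5488/23) = 3. Step 2 — apply |x|_p = p^{-v_p(x)} = 7^{-3} = 1/343.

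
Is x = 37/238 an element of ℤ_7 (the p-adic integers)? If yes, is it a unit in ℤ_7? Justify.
x ∉ ℤ_7 (v_7(x) = -1 < 0)

ℤ_7 = {x ∈ ℚ_7 : v_7(x) ≥ 0} and ℤ_7^× = {x ∈ ℤ_7 : v_7(x) = 0}. Here v_7(37/238) = v_7(num) − v_7(den) = -1; compare against these criteria.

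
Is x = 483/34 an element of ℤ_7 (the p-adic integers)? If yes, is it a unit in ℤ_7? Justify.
x ∈ ℤ_7 but not a unit; v_7(x) = 1 > 0

ℤ_7 = {x ∈ ℚ_7 : v_7(x) ≥ 0} and ℤ_7^× = {x ∈ ℤ_7 : v_7(x) = 0}. Here v_7(483/34) = v_7(num) − v_7(den) = 1; compare against these criteria.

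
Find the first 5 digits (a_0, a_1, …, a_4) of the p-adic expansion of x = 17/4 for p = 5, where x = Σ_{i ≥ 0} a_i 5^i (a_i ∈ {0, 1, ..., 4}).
(a_0, …, a_4) = (3, 4, 3, 3, 3)

v_5(17/4) = 0 (numerator and denominator both coprime to 5), so x ∈ ℤ_5^×. Compute digits iteratively via a_i = x_i mod 5, x_{i+1} = (x_i − a_i)/5, with x_0 = x:
  x_0 = 17/4;  a_0 = 3;  x_1 = (x_0 − 3)/5 = 1/4
  x_1 = 1/4;  a_1 = 4;  x_2 = (x_1 − 4)/5 = -3/4
  x_2 = -3/4;  a_2 = 3;  x_3 = (x_2 − 3)/5 = -3/4
  x_3 = -3/4;  a_3 = 3;  x_4 = (x_3 − 3)/5 = -3/4
  x_4 = -3/4;  a_4 = 3;  x_5 = (x_4 − 3)/5 = -3/4
Digits: (3, 4, 3, 3, 3).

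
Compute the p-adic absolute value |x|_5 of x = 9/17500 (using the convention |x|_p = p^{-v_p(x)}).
|9/17500|_5 = 625

Step 1 — compute v_5(x) by factoring powers of 5 out of the numerator and denominator: v_5(9/17500) = -4. Step 2 — apply |x|_p = p^{-v_p(x)} = 5^{4} = 625.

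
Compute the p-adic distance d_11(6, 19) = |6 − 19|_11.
d_11(6, 19) = 1

Step 1 — x − y = 6 − 19 = -13. Step 2 — v_11(-13) = 0 (factor: -13 = −(11^0 · 13); the sign does not affect v_p). Step 3 — |x − y|_11 = 11^{0} = 1.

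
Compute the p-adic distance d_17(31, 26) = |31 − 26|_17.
d_17(31, 26) = 1

Step 1 — x − y = 31 − 26 = 5. Step 2 — v_17(5) = 0 (factor: 5 = (17^0 · 5); the sign does not affect v_p). Step 3 — |x − y|_17 = 17^{0} = 1.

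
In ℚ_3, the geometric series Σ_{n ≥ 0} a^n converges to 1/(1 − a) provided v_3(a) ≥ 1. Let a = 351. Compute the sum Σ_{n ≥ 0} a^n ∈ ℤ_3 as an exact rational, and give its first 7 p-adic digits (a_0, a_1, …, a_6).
Σ a^n = 1/(1 − a) = -1/350;  first 7 digits = (1, 0, 0, 1, 1, 1, 1)

v_3(a) = 3 ≥ 1, so the series converges in ℤ_3 to 1/(1 − a) = 1/(1 − 351) = -1/350. Expand this rational in ℤ_3: compute digits iteratively via d_i = x_i mod 3, x_{i+1} = (x_i − d_i)/3. The first 7 digits are (1, 0, 0, 1, 1, 1, 1).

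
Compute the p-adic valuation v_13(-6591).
v_13(-6591) = 3

v_13(n) is the largest exponent k such that 13^k divides n. Factor out: -6591 = -13^3 · 3. (Sign doesn't affect v_p.) So v_13(-6591) = 3.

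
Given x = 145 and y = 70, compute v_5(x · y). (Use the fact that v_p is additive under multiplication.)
v_5(10150) = 2

v_p(x) = 1 (factor: 145 = 5^1 · 29); v_p(y) = 1 (factor: 70 = 5^1 · 14). Additivity: v_p(xy) = v_p(x) + v_p(y) = 1 + 1 = 2. (Direct check: xy = 10150 = 5^2 · (406).)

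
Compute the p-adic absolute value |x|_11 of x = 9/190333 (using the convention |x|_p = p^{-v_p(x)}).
|9/190333|_11 = 14641

Step 1 — compute v_11(x) by factoring powers of 11 out of the numerator and denominator: v_11(9/190333) = -4. Step 2 — apply |x|_p = p^{-v_p(x)} = 11^{4} = 14641.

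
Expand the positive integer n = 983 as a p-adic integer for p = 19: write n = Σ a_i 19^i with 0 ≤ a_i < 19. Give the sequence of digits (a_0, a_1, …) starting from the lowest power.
(a_0, a_1, …) = (14, 13, 2)

Repeated division by 19 gives the digits low-to-high: 983 = 14 + 13·19^1 + 2·19^2. Digit sequence: (14, 13, 2).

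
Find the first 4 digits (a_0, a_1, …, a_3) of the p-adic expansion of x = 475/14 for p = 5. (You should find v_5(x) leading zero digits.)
(a_0, …, a_3) = (0, 0, 1, 4)

v_5(475/14) = 2, so a_0 = ... = a_1 = 0. Factor out: x = 5^2 · u with u = 19/14 a unit in ℤ_5. Expand u iteratively via a_{v+i} = u_i mod 5, u_{i+1} = (u_i − a_{v+i})/5:
  u_0 = 19/14;  a_2 = 1;  u_1 = (u_0 − 1)/5 = 1/14
  u_1 = 1/14;  a_3 = 4;  u_2 = (u_1 − 4)/5 = -11/14
Digits: (0, 0, 1, 4).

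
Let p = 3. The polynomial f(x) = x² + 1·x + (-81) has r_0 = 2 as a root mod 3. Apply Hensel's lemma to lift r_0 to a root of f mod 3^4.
r_3 = 80 (mod 81)

Hensel: r_{i+1} = r_i − f(r_i)·(f′(r_i))^{-1} mod 3^{i+2}, f′(x) = 2x + 1. Iterate:
  r_0 = 2 (mod 3)
  r_1 = 8 (mod 9)
  r_2 = 26 (mod 27)
  r_3 = 80 (mod 81)
Final: r = 80 satisfies f(r) ≡ 0 mod 3^4.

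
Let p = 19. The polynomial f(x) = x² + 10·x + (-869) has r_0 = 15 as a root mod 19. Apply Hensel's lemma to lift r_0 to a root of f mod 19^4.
r_3 = 9648 (mod 130321)

Hensel: r_{i+1} = r_i − f(r_i)·(f′(r_i))^{-1} mod 19^{i+2}, f′(x) = 2x + 10. Iterate:
  r_0 = 15 (mod 19)
  r_1 = 262 (mod 361)
  r_2 = 2789 (mod 6859)
  r_3 = 9648 (mod 130321)
Final: r = 9648 satisfies f(r) ≡ 0 mod 19^4.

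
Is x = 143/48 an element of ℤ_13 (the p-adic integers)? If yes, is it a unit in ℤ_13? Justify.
x ∈ ℤ_13 but not a unit; v_13(x) = 1 > 0

ℤ_13 = {x ∈ ℚ_13 : v_13(x) ≥ 0} and ℤ_13^× = {x ∈ ℤ_13 : v_13(x) = 0}. Here v_13(143/48) = v_13(num) − v_13(den) = 1; compare against these criteria.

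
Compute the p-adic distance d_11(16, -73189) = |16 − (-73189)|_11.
d_11(16, -73189) = 1/14641

Step 1 — x − y = 16 − (-73189) = 73205. Step 2 — v_11(73205) = 4 (factor: 73205 = (11^4 · 5); the sign does not affect v_p). Step 3 — |x − y|_11 = 11^{-4} = 1/14641.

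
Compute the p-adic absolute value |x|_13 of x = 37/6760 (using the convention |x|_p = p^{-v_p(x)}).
|37/6760|_13 = 169

Step 1 — compute v_13(x) by factoring powers of 13 out of the numerator and denominator: v_13(37/6760) = -2. Step 2 — apply |x|_p = p^{-v_p(x)} = 13^{2} = 169.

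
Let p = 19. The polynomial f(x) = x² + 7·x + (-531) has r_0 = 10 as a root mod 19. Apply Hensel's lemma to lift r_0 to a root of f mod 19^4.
r_3 = 38637 (mod 130321)

Hensel: r_{i+1} = r_i − f(r_i)·(f′(r_i))^{-1} mod 19^{i+2}, f′(x) = 2x + 7. Iterate:
  r_0 = 10 (mod 19)
  r_1 = 10 (mod 361)
  r_2 = 4342 (mod 6859)
  r_3 = 38637 (mod 130321)
Final: r = 38637 satisfies f(r) ≡ 0 mod 19^4.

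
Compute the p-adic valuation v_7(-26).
v_7(-26) = 0

v_7(n) is the largest exponent k such that 7^k divides n. Factor out: -26 = -7^0 · 26. (Sign doesn't affect v_p.) So v_7(-26) = 0.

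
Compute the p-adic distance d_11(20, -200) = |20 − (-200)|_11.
d_11(20, -200) = 1/11

Step 1 — x − y = 20 − (-200) = 220. Step 2 — v_11(220) = 1 (factor: 220 = (11^1 · 20); the sign does not affect v_p). Step 3 — |x − y|_11 = 11^{-1} = 1/11.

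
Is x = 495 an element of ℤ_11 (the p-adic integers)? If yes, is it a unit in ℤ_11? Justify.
x ∈ ℤ_11 but not a unit; v_11(x) = 1 > 0

ℤ_11 = {x ∈ ℚ_11 : v_11(x) ≥ 0} and ℤ_11^× = {x ∈ ℤ_11 : v_11(x) = 0}. Here v_11(495) = v_11(num) − v_11(den) = 1; compare against these criteria.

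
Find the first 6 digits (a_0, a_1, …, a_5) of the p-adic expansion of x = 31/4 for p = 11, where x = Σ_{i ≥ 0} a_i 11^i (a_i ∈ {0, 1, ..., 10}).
(a_0, …, a_5) = (5, 3, 8, 2, 8, 2)

v_11(31/4) = 0 (numerator and denominator both coprime to 11), so x ∈ ℤ_11^×. Compute digits iteratively via a_i = x_i mod 11, x_{i+1} = (x_i − a_i)/11, with x_0 = x:
  x_0 = 31/4;  a_0 = 5;  x_1 = (x_0 − 5)/11 = 1/4
  x_1 = 1/4;  a_1 = 3;  x_2 = (x_1 − 3)/11 = -1/4
  x_2 = -1/4;  a_2 = 8;  x_3 = (x_2 − 8)/11 = -3/4
  x_3 = -3/4;  a_3 = 2;  x_4 = (x_3 − 2)/11 = -1/4
  x_4 = -1/4;  a_4 = 8;  x_5 = (x_4 − 8)/11 = -3/4
  x_5 = -3/4;  a_5 = 2;  x_6 = (x_5 − 2)/11 = -1/4
Digits: (5, 3, 8, 2, 8, 2).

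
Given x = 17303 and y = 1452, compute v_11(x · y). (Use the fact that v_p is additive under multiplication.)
v_11(25123956) = 5

v_p(x) = 3 (factor: 17303 = 11^3 · 13); v_p(y) = 2 (factor: 1452 = 11^2 · 12). Additivity: v_p(xy) = v_p(x) + v_p(y) = 3 + 2 = 5. (Direct check: xy = 25123956 = 11^5 · (156).)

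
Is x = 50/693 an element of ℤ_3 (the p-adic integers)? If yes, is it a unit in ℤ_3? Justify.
x ∉ ℤ_3 (v_3(x) = -2 < 0)

ℤ_3 = {x ∈ ℚ_3 : v_3(x) ≥ 0} and ℤ_3^× = {x ∈ ℤ_3 : v_3(x) = 0}. Here v_3(50/693) = v_3(num) − v_3(den) = -2; compare against these criteria.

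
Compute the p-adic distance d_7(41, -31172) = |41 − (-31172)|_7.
d_7(41, -31172) = 1/2401

Step 1 — x − y = 41 − (-31172) = 31213. Step 2 — v_7(31213) = 4 (factor: 31213 = (7^4 · 13); the sign does not affect v_p). Step 3 — |x − y|_7 = 7^{-4} = 1/2401.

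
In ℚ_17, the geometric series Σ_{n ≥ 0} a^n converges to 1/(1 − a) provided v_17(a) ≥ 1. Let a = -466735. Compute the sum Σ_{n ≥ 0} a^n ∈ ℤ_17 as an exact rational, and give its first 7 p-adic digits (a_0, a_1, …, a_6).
Σ a^n = 1/(1 − a) = 1/466736;  first 7 digits = (1, 0, 0, 7, 11, 16, 14)

v_17(a) = 3 ≥ 1, so the series converges in ℤ_17 to 1/(1 − a) = 1/(1 − (-466735)) = 1/466736. Expand this rational in ℤ_17: compute digits iteratively via d_i = x_i mod 17, x_{i+1} = (x_i − d_i)/17. The first 7 digits are (1, 0, 0, 7, 11, 16, 14).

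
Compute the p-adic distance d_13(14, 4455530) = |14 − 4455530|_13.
d_13(14, 4455530) = 1/371293

Step 1 — x − y = 14 − 4455530 = -4455516. Step 2 — v_13(-4455516) = 5 (factor: -4455516 = −(13^5 · 12); the sign does not affect v_p). Step 3 — |x − y|_13 = 13^{-5} = 1/371293.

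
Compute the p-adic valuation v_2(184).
v_2(184) = 3

v_2(n) is the largest exponent k such that 2^k divides n. Factor out: 184 = 2^3 · 23. (Sign doesn't affect v_p.) So v_2(184) = 3.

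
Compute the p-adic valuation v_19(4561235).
v_19(4561235) = 4

v_19(n) is the largest exponent k such that 19^k divides n. Factor out: 4561235 = 19^4 · 35. (Sign doesn't affect v_p.) So v_19(4561235) = 4.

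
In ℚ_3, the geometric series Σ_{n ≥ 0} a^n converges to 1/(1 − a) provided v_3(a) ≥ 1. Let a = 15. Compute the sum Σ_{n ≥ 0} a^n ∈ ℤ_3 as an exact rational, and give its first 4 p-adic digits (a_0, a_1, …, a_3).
Σ a^n = 1/(1 − a) = -1/14;  first 4 digits = (1, 2, 2, 1)

v_3(a) = 1 ≥ 1, so the series converges in ℤ_3 to 1/(1 − a) = 1/(1 − 15) = -1/14. Expand this rational in ℤ_3: compute digits iteratively via d_i = x_i mod 3, x_{i+1} = (x_i − d_i)/3. The first 4 digits are (1, 2, 2, 1).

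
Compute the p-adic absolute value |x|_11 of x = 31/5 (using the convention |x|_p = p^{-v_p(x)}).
|31/5|_11 = 1

Step 1 — compute v_11(x) by factoring powers of 11 out of the numerator and denominator: v_11(31/5) = 0. Step 2 — apply |x|_p = p^{-v_p(x)} = 11^{0} = 1.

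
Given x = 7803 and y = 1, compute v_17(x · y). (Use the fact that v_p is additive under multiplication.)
v_17(7803) = 2

v_p(x) = 2 (factor: 7803 = 17^2 · 27); v_p(y) = 0 (factor: 1 = 17^0 · 1). Additivity: v_p(xy) = v_p(x) + v_p(y) = 2 + 0 = 2. (Direct check: xy = 7803 = 17^2 · (27).)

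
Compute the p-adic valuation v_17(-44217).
v_17(-44217) = 3

v_17(n) is the largest exponent k such that 17^k divides n. Factor out: -44217 = -17^3 · 9. (Sign doesn't affect v_p.) So v_17(-44217) = 3.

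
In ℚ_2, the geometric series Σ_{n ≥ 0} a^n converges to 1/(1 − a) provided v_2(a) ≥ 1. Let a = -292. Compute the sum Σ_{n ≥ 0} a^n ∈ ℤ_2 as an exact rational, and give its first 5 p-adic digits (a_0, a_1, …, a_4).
Σ a^n = 1/(1 − a) = 1/293;  first 5 digits = (1, 0, 1, 1, 0)

v_2(a) = 2 ≥ 1, so the series converges in ℤ_2 to 1/(1 − a) = 1/(1 − (-292)) = 1/293. Expand this rational in ℤ_2: compute digits iteratively via d_i = x_i mod 2, x_{i+1} = (x_i − d_i)/2. The first 5 digits are (1, 0, 1, 1, 0).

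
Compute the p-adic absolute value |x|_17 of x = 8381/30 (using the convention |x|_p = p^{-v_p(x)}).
|8381/30|_17 = 1/289

Step 1 — compute v_17(x) by factoring powers of 17 out of the numerator and denominator: v_17(8381/30) = 2. Step 2 — apply |x|_p = p^{-v_p(x)} = 17^{-2} = 1/289.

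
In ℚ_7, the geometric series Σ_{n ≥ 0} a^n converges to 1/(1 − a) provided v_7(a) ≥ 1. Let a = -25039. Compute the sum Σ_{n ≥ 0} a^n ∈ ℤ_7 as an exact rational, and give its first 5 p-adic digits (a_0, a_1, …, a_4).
Σ a^n = 1/(1 − a) = 1/25040;  first 5 digits = (1, 0, 0, 4, 3)

v_7(a) = 3 ≥ 1, so the series converges in ℤ_7 to 1/(1 − a) = 1/(1 − (-25039)) = 1/25040. Expand this rational in ℤ_7: compute digits iteratively via d_i = x_i mod 7, x_{i+1} = (x_i − d_i)/7. The first 5 digits are (1, 0, 0, 4, 3).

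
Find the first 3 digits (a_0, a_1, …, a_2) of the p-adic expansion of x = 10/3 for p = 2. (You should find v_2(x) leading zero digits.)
(a_0, …, a_2) = (0, 1, 1)

v_2(10/3) = 1, so a_0 = ... = a_0 = 0. Factor out: x = 2^1 · u with u = 5/3 a unit in ℤ_2. Expand u iteratively via a_{v+i} = u_i mod 2, u_{i+1} = (u_i − a_{v+i})/2:
  u_0 = 5/3;  a_1 = 1;  u_1 = (u_0 − 1)/2 = 1/3
  u_1 = 1/3;  a_2 = 1;  u_2 = (u_1 − 1)/2 = -1/3
Digits: (0, 1, 1).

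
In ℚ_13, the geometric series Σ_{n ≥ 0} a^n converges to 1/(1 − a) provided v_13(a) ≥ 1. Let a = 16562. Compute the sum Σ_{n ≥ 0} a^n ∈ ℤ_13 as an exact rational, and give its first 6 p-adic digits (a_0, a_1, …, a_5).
Σ a^n = 1/(1 − a) = -1/16561;  first 6 digits = (1, 0, 7, 7, 10, 10)

v_13(a) = 2 ≥ 1, so the series converges in ℤ_13 to 1/(1 − a) = 1/(1 − 16562) = -1/16561. Expand this rational in ℤ_13: compute digits iteratively via d_i = x_i mod 13, x_{i+1} = (x_i − d_i)/13. The first 6 digits are (1, 0, 7, 7, 10, 10).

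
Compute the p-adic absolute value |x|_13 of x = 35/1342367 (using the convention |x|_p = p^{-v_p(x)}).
|35/1342367|_13 = 28561

Step 1 — compute v_13(x) by factoring powers of 13 out of the numerator and denominator: v_13(35/1342367) = -4. Step 2 — apply |x|_p = p^{-v_p(x)} = 13^{4} = 28561.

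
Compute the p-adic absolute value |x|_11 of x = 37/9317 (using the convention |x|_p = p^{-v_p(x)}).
|37/9317|_11 = 1331

Step 1 — compute v_11(x) by factoring powers of 11 out of the numerator and denominator: v_11(37/9317) = -3. Step 2 — apply |x|_p = p^{-v_p(x)} = 11^{3} = 1331.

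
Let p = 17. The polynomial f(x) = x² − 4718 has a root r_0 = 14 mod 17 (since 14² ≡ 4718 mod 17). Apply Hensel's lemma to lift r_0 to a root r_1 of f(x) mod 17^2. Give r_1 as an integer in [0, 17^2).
r_1 = 31 (mod 289)

Hensel's recurrence: r_{i+1} = r_i − f(r_i)·(f′(r_i))^{-1} mod 17^{i+2}, with f′(x) = 2x. Iterate:
  r_0 = 14 (mod 17)
  r_1 = 31 (mod 289)
Final: r_1 = 31, and one checks f(r_1) ≡ 0 mod 17^2.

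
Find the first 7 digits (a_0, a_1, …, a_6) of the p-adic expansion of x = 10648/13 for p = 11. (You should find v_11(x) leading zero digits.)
(a_0, …, a_6) = (0, 0, 0, 4, 9, 0, 5)

v_11(10648/13) = 3, so a_0 = ... = a_2 = 0. Factor out: x = 11^3 · u with u = 8/13 a unit in ℤ_11. Expand u iteratively via a_{v+i} = u_i mod 11, u_{i+1} = (u_i − a_{v+i})/11:
  u_0 = 8/13;  a_3 = 4;  u_1 = (u_0 − 4)/11 = -4/13
  u_1 = -4/13;  a_4 = 9;  u_2 = (u_1 − 9)/11 = -11/13
  u_2 = -11/13;  a_5 = 0;  u_3 = (u_2 − 0)/11 = -1/13
  u_3 = -1/13;  a_6 = 5;  u_4 = (u_3 − 5)/11 = -6/13
Digits: (0, 0, 0, 4, 9, 0, 5).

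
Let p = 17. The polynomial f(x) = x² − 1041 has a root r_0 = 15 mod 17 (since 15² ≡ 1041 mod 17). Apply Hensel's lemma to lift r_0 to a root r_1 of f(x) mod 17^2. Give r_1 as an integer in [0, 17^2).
r_1 = 100 (mod 289)

Hensel's recurrence: r_{i+1} = r_i − f(r_i)·(f′(r_i))^{-1} mod 17^{i+2}, with f′(x) = 2x. Iterate:
  r_0 = 15 (mod 17)
  r_1 = 100 (mod 289)
Final: r_1 = 100, and one checks f(r_1) ≡ 0 mod 17^2.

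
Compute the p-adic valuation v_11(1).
v_11(1) = 0

v_11(n) is the largest exponent k such that 11^k divides n. Factor out: 1 = 11^0 · 1. (Sign doesn't affect v_p.) So v_11(1) = 0.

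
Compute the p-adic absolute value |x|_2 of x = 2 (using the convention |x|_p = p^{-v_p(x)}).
|2|_2 = 1/2

Step 1 — compute v_2(x) by factoring powers of 2 out of the numerator and denominator: v_2(2) = 1. Step 2 — apply |x|_p = p^{-v_p(x)} = 2^{-1} = 1/2.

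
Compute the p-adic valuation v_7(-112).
v_7(-112) = 1

v_7(n) is the largest exponent k such that 7^k divides n. Factor out: -112 = -7^1 · 16. (Sign doesn't affect v_p.) So v_7(-112) = 1.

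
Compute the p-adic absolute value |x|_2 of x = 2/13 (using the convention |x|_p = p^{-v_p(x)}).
|2/13|_2 = 1/2

Step 1 — compute v_2(x) by factoring powers of 2 out of the numerator and denominator: v_2(2/13) = 1. Step 2 — apply |x|_p = p^{-v_p(x)} = 2^{-1} = 1/2.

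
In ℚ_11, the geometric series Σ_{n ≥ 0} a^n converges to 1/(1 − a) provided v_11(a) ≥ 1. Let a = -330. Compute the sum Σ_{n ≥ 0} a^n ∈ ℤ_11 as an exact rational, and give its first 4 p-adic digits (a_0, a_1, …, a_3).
Σ a^n = 1/(1 − a) = 1/331;  first 4 digits = (1, 3, 6, 9)

v_11(a) = 1 ≥ 1, so the series converges in ℤ_11 to 1/(1 − a) = 1/(1 − (-330)) = 1/331. Expand this rational in ℤ_11: compute digits iteratively via d_i = x_i mod 11, x_{i+1} = (x_i − d_i)/11. The first 4 digits are (1, 3, 6, 9).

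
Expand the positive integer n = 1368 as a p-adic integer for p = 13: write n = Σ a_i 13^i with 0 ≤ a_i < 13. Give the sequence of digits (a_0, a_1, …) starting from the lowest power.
(a_0, a_1, …) = (3, 1, 8)

Repeated division by 13 gives the digits low-to-high: 1368 = 3 + 1·13^1 + 8·13^2. Digit sequence: (3, 1, 8).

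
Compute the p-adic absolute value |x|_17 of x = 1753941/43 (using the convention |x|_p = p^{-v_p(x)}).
|1753941/43|_17 = 1/83521

Step 1 — compute v_17(x) by factoring powers of 17 out of the numerator and denominator: v_17(1753941/43) = 4. Step 2 — apply |x|_p = p^{-v_p(x)} = 17^{-4} = 1/83521.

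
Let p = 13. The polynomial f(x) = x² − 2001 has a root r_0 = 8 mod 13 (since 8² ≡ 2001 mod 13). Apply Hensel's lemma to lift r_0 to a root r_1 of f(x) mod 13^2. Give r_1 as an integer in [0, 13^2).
r_1 = 34 (mod 169)

Hensel's recurrence: r_{i+1} = r_i − f(r_i)·(f′(r_i))^{-1} mod 13^{i+2}, with f′(x) = 2x. Iterate:
  r_0 = 8 (mod 13)
  r_1 = 34 (mod 169)
Final: r_1 = 34, and one checks f(r_1) ≡ 0 mod 13^2.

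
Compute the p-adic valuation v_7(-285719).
v_7(-285719) = 5

v_7(n) is the largest exponent k such that 7^k divides n. Factor out: -285719 = -7^5 · 17. (Sign doesn't affect v_p.) So v_7(-285719) = 5.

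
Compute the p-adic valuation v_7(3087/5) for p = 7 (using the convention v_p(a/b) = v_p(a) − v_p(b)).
v_7(3087/5) = 3

Factor powers of 7 from the numerator and denominator of the reduced fraction: 3087 = 7^3 · 9 and 5 = 7^0 · 5. Apply v_p(a/b) = v_p(a) − v_p(b): v_7(3087/5) = 3 − 0 = 3.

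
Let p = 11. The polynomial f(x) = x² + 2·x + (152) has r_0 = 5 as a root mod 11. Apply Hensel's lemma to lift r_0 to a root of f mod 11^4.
r_3 = 10829 (mod 14641)

Hensel: r_{i+1} = r_i − f(r_i)·(f′(r_i))^{-1} mod 11^{i+2}, f′(x) = 2x + 2. Iterate:
  r_0 = 5 (mod 11)
  r_1 = 60 (mod 121)
  r_2 = 181 (mod 1331)
  r_3 = 10829 (mod 14641)
Final: r = 10829 satisfies f(r) ≡ 0 mod 11^4.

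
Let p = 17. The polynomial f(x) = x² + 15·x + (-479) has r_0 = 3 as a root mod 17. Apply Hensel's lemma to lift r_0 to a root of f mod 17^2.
r_1 = 37 (mod 289)

Hensel: r_{i+1} = r_i − f(r_i)·(f′(r_i))^{-1} mod 17^{i+2}, f′(x) = 2x + 15. Iterate:
  r_0 = 3 (mod 17)
  r_1 = 37 (mod 289)
Final: r = 37 satisfies f(r) ≡ 0 mod 17^2.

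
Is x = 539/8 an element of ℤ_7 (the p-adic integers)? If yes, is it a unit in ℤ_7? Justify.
x ∈ ℤ_7 but not a unit; v_7(x) = 2 > 0

ℤ_7 = {x ∈ ℚ_7 : v_7(x) ≥ 0} and ℤ_7^× = {x ∈ ℤ_7 : v_7(x) = 0}. Here v_7(539/8) = v_7(num) − v_7(den) = 2; compare against these criteria.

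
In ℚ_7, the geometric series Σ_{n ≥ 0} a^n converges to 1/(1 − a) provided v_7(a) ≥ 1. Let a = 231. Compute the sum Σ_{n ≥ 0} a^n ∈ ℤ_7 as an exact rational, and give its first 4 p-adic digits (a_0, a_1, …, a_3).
Σ a^n = 1/(1 − a) = -1/230;  first 4 digits = (1, 5, 1, 1)

v_7(a) = 1 ≥ 1, so the series converges in ℤ_7 to 1/(1 − a) = 1/(1 − 231) = -1/230. Expand this rational in ℤ_7: compute digits iteratively via d_i = x_i mod 7, x_{i+1} = (x_i − d_i)/7. The first 4 digits are (1, 5, 1, 1).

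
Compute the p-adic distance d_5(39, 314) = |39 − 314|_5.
d_5(39, 314) = 1/25

Step 1 — x − y = 39 − 314 = -275. Step 2 — v_5(-275) = 2 (factor: -275 = −(5^2 · 11); the sign does not affect v_p). Step 3 — |x − y|_5 = 5^{-2} = 1/25.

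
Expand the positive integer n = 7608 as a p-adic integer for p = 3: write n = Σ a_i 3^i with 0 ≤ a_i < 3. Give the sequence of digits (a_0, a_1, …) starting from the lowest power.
(a_0, a_1, …) = (0, 1, 2, 2, 0, 1, 1, 0, 1)

Repeated division by 3 gives the digits low-to-high: 7608 = 1·3^1 + 2·3^2 + 2·3^3 + 1·3^5 + 1·3^6 + 1·3^8. Digit sequence: (0, 1, 2, 2, 0, 1, 1, 0, 1).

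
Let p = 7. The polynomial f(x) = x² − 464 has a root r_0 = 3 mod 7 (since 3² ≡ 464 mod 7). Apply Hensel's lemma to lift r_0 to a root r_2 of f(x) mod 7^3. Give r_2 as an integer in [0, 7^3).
r_2 = 332 (mod 343)

Hensel's recurrence: r_{i+1} = r_i − f(r_i)·(f′(r_i))^{-1} mod 7^{i+2}, with f′(x) = 2x. Iterate:
  r_0 = 3 (mod 7)
  r_1 = 38 (mod 49)
  r_2 = 332 (mod 343)
Final: r_2 = 332, and one checks f(r_2) ≡ 0 mod 7^3.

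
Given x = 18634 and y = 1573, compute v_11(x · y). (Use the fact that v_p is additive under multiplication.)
v_11(29311282) = 5

v_p(x) = 3 (factor: 18634 = 11^3 · 14); v_p(y) = 2 (factor: 1573 = 11^2 · 13). Additivity: v_p(xy) = v_p(x) + v_p(y) = 3 + 2 = 5. (Direct check: xy = 29311282 = 11^5 · (182).)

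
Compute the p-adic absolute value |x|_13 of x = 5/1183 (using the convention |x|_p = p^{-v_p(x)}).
|5/1183|_13 = 169

Step 1 — compute v_13(x) by factoring powers of 13 out of the numerator and denominator: v_13(5/1183) = -2. Step 2 — apply |x|_p = p^{-v_p(x)} = 13^{2} = 169.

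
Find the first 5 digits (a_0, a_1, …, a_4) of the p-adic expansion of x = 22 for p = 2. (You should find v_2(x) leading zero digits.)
(a_0, …, a_4) = (0, 1, 1, 0, 1)

v_2(22) = 1, so a_0 = ... = a_0 = 0. Factor out: x = 2^1 · u with u = 11 a unit in ℤ_2. Expand u iteratively via a_{v+i} = u_i mod 2, u_{i+1} = (u_i − a_{v+i})/2:
  u_0 = 11;  a_1 = 1;  u_1 = (u_0 − 1)/2 = 5
  u_1 = 5;  a_2 = 1;  u_2 = (u_1 − 1)/2 = 2
  u_2 = 2;  a_3 = 0;  u_3 = (u_2 − 0)/2 = 1
  u_3 = 1;  a_4 = 1;  u_4 = (u_3 − 1)/2 = 0
Digits: (0, 1, 1, 0, 1).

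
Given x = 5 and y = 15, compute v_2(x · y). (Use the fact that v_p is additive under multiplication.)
v_2(75) = 0

v_p(x) = 0 (factor: 5 = 2^0 · 5); v_p(y) = 0 (factor: 15 = 2^0 · 15). Additivity: v_p(xy) = v_p(x) + v_p(y) = 0 + 0 = 0. (Direct check: xy = 75 = 2^0 · (75).)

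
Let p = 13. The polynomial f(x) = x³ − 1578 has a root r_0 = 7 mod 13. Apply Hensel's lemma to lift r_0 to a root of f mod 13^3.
r_2 = 1710 (mod 2197)

Hensel: r_{i+1} = r_i − f(r_i)/f′(r_i) mod 13^{i+2}, where f′(x) = 3x². Iterate:
  r_0 = 7 (mod 13)
  r_1 = 20 (mod 169)
  r_2 = 1710 (mod 2197)
Final: r = 1710 with f(r) ≡ 0 mod 13^3.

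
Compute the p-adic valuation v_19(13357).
v_19(13357) = 2

v_19(n) is the largest exponent k such that 19^k divides n. Factor out: 13357 = 19^2 · 37. (Sign doesn't affect v_p.) So v_19(13357) = 2.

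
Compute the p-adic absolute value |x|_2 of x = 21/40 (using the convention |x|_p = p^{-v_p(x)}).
|21/40|_2 = 8

Step 1 — compute v_2(x) by factoring powers of 2 out of the numerator and denominator: v_2(21/40) = -3. Step 2 — apply |x|_p = p^{-v_p(x)} = 2^{3} = 8.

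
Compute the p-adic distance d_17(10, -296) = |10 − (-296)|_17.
d_17(10, -296) = 1/17

Step 1 — x − y = 10 − (-296) = 306. Step 2 — v_17(306) = 1 (factor: 306 = (17^1 · 18); the sign does not affect v_p). Step 3 — |x − y|_17 = 17^{-1} = 1/17.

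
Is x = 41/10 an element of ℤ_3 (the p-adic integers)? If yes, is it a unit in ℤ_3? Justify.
x ∈ ℤ_3^× (unit); v_3(x) = 0

ℤ_3 = {x ∈ ℚ_3 : v_3(x) ≥ 0} and ℤ_3^× = {x ∈ ℤ_3 : v_3(x) = 0}. Here v_3(41/10) = v_3(num) − v_3(den) = 0; compare against these criteria.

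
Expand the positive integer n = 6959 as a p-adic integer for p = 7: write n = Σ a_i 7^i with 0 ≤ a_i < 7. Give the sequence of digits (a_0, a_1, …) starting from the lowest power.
(a_0, a_1, …) = (1, 0, 2, 6, 2)

Repeated division by 7 gives the digits low-to-high: 6959 = 1 + 2·7^2 + 6·7^3 + 2·7^4. Digit sequence: (1, 0, 2, 6, 2).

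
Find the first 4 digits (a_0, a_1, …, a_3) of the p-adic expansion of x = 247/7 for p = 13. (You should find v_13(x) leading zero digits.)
(a_0, …, a_3) = (0, 12, 3, 9)

v_13(247/7) = 1, so a_0 = ... = a_0 = 0. Factor out: x = 13^1 · u with u = 19/7 a unit in ℤ_13. Expand u iteratively via a_{v+i} = u_i mod 13, u_{i+1} = (u_i − a_{v+i})/13:
  u_0 = 19/7;  a_1 = 12;  u_1 = (u_0 − 12)/13 = -5/7
  u_1 = -5/7;  a_2 = 3;  u_2 = (u_1 − 3)/13 = -2/7
  u_2 = -2/7;  a_3 = 9;  u_3 = (u_2 − 9)/13 = -5/7
Digits: (0, 12, 3, 9).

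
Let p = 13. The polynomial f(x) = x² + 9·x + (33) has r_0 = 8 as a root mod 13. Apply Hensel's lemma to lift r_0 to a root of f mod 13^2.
r_1 = 8 (mod 169)

Hensel: r_{i+1} = r_i − f(r_i)·(f′(r_i))^{-1} mod 13^{i+2}, f′(x) = 2x + 9. Iterate:
  r_0 = 8 (mod 13)
  r_1 = 8 (mod 169)
Final: r = 8 satisfies f(r) ≡ 0 mod 13^2.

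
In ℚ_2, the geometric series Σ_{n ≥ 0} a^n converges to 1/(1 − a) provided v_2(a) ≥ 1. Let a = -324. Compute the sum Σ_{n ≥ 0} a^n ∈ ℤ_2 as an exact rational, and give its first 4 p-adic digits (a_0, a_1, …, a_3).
Σ a^n = 1/(1 − a) = 1/325;  first 4 digits = (1, 0, 1, 1)

v_2(a) = 2 ≥ 1, so the series converges in ℤ_2 to 1/(1 − a) = 1/(1 − (-324)) = 1/325. Expand this rational in ℤ_2: compute digits iteratively via d_i = x_i mod 2, x_{i+1} = (x_i − d_i)/2. The first 4 digits are (1, 0, 1, 1).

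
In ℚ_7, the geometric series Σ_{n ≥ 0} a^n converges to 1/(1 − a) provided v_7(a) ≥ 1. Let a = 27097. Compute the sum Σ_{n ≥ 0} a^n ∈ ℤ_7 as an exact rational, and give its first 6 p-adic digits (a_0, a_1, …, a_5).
Σ a^n = 1/(1 − a) = -1/27096;  first 6 digits = (1, 0, 0, 2, 4, 1)

v_7(a) = 3 ≥ 1, so the series converges in ℤ_7 to 1/(1 − a) = 1/(1 − 27097) = -1/27096. Expand this rational in ℤ_7: compute digits iteratively via d_i = x_i mod 7, x_{i+1} = (x_i − d_i)/7. The first 6 digits are (1, 0, 0, 2, 4, 1).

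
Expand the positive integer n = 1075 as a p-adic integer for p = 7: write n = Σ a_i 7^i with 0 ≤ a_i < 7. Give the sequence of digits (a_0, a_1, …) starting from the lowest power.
(a_0, a_1, …) = (4, 6, 0, 3)

Repeated division by 7 gives the digits low-to-high: 1075 = 4 + 6·7^1 + 3·7^3. Digit sequence: (4, 6, 0, 3).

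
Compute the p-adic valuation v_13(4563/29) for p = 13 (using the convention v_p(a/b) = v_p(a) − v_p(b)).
v_13(4563/29) = 2

Factor powers of 13 from the numerator and denominator of the reduced fraction: 4563 = 13^2 · 27 and 29 = 13^0 · 29. Apply v_p(a/b) = v_p(a) − v_p(b): v_13(4563/29) = 2 − 0 = 2.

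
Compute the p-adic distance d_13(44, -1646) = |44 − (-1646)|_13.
d_13(44, -1646) = 1/169

Step 1 — x − y = 44 − (-1646) = 1690. Step 2 — v_13(1690) = 2 (factor: 1690 = (13^2 · 10); the sign does not affect v_p). Step 3 — |x − y|_13 = 13^{-2} = 1/169.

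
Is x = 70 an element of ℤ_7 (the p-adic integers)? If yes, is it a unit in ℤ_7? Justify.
x ∈ ℤ_7 but not a unit; v_7(x) = 1 > 0

ℤ_7 = {x ∈ ℚ_7 : v_7(x) ≥ 0} and ℤ_7^× = {x ∈ ℤ_7 : v_7(x) = 0}. Here v_7(70) = v_7(num) − v_7(den) = 1; compare against these criteria.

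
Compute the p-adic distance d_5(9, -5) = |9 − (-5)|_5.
d_5(9, -5) = 1

Step 1 — x − y = 9 − (-5) = 14. Step 2 — v_5(14) = 0 (factor: 14 = (5^0 · 14); the sign does not affect v_p). Step 3 — |x − y|_5 = 5^{0} = 1.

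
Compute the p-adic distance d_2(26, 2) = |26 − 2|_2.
d_2(26, 2) = 1/8

Step 1 — x − y = 26 − 2 = 24. Step 2 — v_2(24) = 3 (factor: 24 = (2^3 · 3); the sign does not affect v_p). Step 3 — |x − y|_2 = 2^{-3} = 1/8.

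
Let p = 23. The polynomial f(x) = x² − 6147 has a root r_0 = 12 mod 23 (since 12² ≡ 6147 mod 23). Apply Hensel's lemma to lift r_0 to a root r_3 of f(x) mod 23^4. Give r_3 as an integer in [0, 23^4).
r_3 = 272102 (mod 279841)

Hensel's recurrence: r_{i+1} = r_i − f(r_i)·(f′(r_i))^{-1} mod 23^{i+2}, with f′(x) = 2x. Iterate:
  r_0 = 12 (mod 23)
  r_1 = 196 (mod 529)
  r_2 = 4428 (mod 12167)
  r_3 = 272102 (mod 279841)
Final: r_3 = 272102, and one checks f(r_3) ≡ 0 mod 23^4.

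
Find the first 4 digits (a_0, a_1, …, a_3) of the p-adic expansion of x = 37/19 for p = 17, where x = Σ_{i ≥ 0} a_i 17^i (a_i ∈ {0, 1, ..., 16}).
(a_0, …, a_3) = (10, 4, 6, 5)

v_17(37/19) = 0 (numerator and denominator both coprime to 17), so x ∈ ℤ_17^×. Compute digits iteratively via a_i = x_i mod 17, x_{i+1} = (x_i − a_i)/17, with x_0 = x:
  x_0 = 37/19;  a_0 = 10;  x_1 = (x_0 − 10)/17 = -9/19
  x_1 = -9/19;  a_1 = 4;  x_2 = (x_1 − 4)/17 = -5/19
  x_2 = -5/19;  a_2 = 6;  x_3 = (x_2 − 6)/17 = -7/19
  x_3 = -7/19;  a_3 = 5;  x_4 = (x_3 − 5)/17 = -6/19
Digits: (10, 4, 6, 5).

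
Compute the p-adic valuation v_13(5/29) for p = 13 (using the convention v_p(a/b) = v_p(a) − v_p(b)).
v_13(5/29) = 0

Factor powers of 13 from the numerator and denominator of the reduced fraction: 5 = 13^0 · 5 and 29 = 13^0 · 29. Apply v_p(a/b) = v_p(a) − v_p(b): v_13(5/29) = 0 − 0 = 0.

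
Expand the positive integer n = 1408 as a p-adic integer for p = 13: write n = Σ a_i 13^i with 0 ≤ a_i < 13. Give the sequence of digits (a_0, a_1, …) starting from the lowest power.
(a_0, a_1, …) = (4, 4, 8)

Repeated division by 13 gives the digits low-to-high: 1408 = 4 + 4·13^1 + 8·13^2. Digit sequence: (4, 4, 8).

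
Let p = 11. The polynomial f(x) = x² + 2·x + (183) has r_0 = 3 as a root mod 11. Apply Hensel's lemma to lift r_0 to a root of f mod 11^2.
r_1 = 69 (mod 121)

Hensel: r_{i+1} = r_i − f(r_i)·(f′(r_i))^{-1} mod 11^{i+2}, f′(x) = 2x + 2. Iterate:
  r_0 = 3 (mod 11)
  r_1 = 69 (mod 121)
Final: r = 69 satisfies f(r) ≡ 0 mod 11^2.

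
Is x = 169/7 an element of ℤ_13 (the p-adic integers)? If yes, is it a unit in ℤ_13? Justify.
x ∈ ℤ_13 but not a unit; v_13(x) = 2 > 0

ℤ_13 = {x ∈ ℚ_13 : v_13(x) ≥ 0} and ℤ_13^× = {x ∈ ℤ_13 : v_13(x) = 0}. Here v_13(169/7) = v_13(num) − v_13(den) = 2; compare against these criteria.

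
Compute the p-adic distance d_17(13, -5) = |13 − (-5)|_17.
d_17(13, -5) = 1

Step 1 — x − y = 13 − (-5) = 18. Step 2 — v_17(18) = 0 (factor: 18 = (17^0 · 18); the sign does not affect v_p). Step 3 — |x − y|_17 = 17^{0} = 1.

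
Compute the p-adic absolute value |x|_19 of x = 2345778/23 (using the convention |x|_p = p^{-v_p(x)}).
|2345778/23|_19 = 1/130321

Step 1 — compute v_19(x) by factoring powers of 19 out of the numerator and denominator: v_19(2345778/23) = 4. Step 2 — apply |x|_p = p^{-v_p(x)} = 19^{-4} = 1/130321.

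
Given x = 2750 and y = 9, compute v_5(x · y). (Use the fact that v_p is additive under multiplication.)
v_5(24750) = 3

v_p(x) = 3 (factor: 2750 = 5^3 · 22); v_p(y) = 0 (factor: 9 = 5^0 · 9). Additivity: v_p(xy) = v_p(x) + v_p(y) = 3 + 0 = 3. (Direct check: xy = 24750 = 5^3 · (198).)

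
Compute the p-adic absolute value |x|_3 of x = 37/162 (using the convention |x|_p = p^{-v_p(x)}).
|37/162|_3 = 81

Step 1 — compute v_3(x) by factoring powers of 3 out of the numerator and denominator: v_3(37/162) = -4. Step 2 — apply |x|_p = p^{-v_p(x)} = 3^{4} = 81.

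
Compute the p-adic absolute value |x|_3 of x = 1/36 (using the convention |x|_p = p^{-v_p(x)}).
|1/36|_3 = 9

Step 1 — compute v_3(x) by factoring powers of 3 out of the numerator and denominator: v_3(1/36) = -2. Step 2 — apply |x|_p = p^{-v_p(x)} = 3^{2} = 9.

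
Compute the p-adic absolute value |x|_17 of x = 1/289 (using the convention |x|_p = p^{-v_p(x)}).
|1/289|_17 = 289

Step 1 — compute v_17(x) by factoring powers of 17 out of the numerator and denominator: v_17(1/289) = -2. Step 2 — apply |x|_p = p^{-v_p(x)} = 17^{2} = 289.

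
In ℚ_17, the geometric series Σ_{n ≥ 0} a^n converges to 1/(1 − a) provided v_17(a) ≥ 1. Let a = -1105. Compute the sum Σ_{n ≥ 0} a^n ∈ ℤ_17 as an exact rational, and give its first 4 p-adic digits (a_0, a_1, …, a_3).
Σ a^n = 1/(1 − a) = 1/1106;  first 4 digits = (1, 3, 5, 3)

v_17(a) = 1 ≥ 1, so the series converges in ℤ_17 to 1/(1 − a) = 1/(1 − (-1105)) = 1/1106. Expand this rational in ℤ_17: compute digits iteratively via d_i = x_i mod 17, x_{i+1} = (x_i − d_i)/17. The first 4 digits are (1, 3, 5, 3).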